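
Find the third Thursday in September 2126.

September 1, 2126 is a Sunday.
The first Thursday is therefore September 5 (4 days later).
The third Thursday is 5 + 2×7 = September 19.

September 19, 2126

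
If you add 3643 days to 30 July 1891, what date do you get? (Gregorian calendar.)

July 21, 1901

+366 (one year; includes Feb 29, 1892) → Jul 30, 1892 (3277 left).
+365 (one year) → Jul 30, 1893 (2912 left).
+365 (one year) → Jul 30, 1894 (2547 left).
+365 (one year) → Jul 30, 1895 (2182 left).
+366 (one year; includes Feb 29, 1896) → Jul 30, 1896 (1816 left).
+365 (one year) → Jul 30, 1897 (1451 left).
+365 (one year) → Jul 30, 1898 (1086 left).
+365 (one year) → Jul 30, 1899 (721 left).
+365 (one year) → Jul 30, 1900 (356 left).
Jul has 31 days: +2 → Aug 1, 1900 (354 left).
Aug has 31 days: +31 → Sep 1, 1900 (323 left).
Sep has 30 days: +30 → Oct 1, 1900 (293 left).
Oct has 31 days: +31 → Nov 1, 1900 (262 left).
Nov has 30 days: +30 → Dec 1, 1900 (232 left).
Dec has 31 days: +31 → Jan 1, 1901 (201 left).
Jan has 31 days: +31 → Feb 1, 1901 (170 left).
Feb has 28 days: +28 → Mar 1, 1901 (142 left).
Mar has 31 days: +31 → Apr 1, 1901 (111 left).
Apr has 30 days: +30 → May 1, 1901 (81 left).
May has 31 days: +31 → Jun 1, 1901 (50 left).
Jun has 30 days: +30 → Jul 1, 1901 (20 left).
+20 → Jul 21, 1901.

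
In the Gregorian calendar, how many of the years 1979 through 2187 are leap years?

Multiples of 4 in [1979,2187]: 52.
Of those, multiples of 100: 2 (not leap unless ÷400).
Multiples of 400: 1.
Leap years = 52 − 2 + 1 = 51.

51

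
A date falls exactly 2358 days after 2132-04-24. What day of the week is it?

Wednesday

Apr 24, 2132 is a Thursday.
2358 mod 7 = 6, so 2358 days after a Thursday is Thursday + 6 = Wednesday.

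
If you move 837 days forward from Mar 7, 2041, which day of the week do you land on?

Monday

Mar 7, 2041 is a Thursday.
837 mod 7 = 4, so 837 days after a Thursday is Thursday + 4 = Monday.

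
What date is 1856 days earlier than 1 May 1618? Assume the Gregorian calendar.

April 1, 1613

−365 (one year) → May 1, 1617 (1491 left).
−365 (one year) → May 1, 1616 (1126 left).
−366 (one year; includes Feb 29, 1616) → May 1, 1615 (760 left).
−365 (one year) → May 1, 1614 (395 left).
−1 → Apr 30, 1614 (end of Apr, 30 days; 394 left).
−30 → Mar 31, 1614 (end of Mar, 31 days; 364 left).
−31 → Feb 28, 1614 (end of Feb, 28 days; 333 left).
−28 → Jan 31, 1614 (end of Jan, 31 days; 305 left).
−31 → Dec 31, 1613 (end of Dec, 31 days; 274 left).
−31 → Nov 30, 1613 (end of Nov, 30 days; 243 left).
−30 → Oct 31, 1613 (end of Oct, 31 days; 213 left).
−31 → Sep 30, 1613 (end of Sep, 30 days; 182 left).
−30 → Aug 31, 1613 (end of Aug, 31 days; 152 left).
−31 → Jul 31, 1613 (end of Jul, 31 days; 121 left).
−31 → Jun 30, 1613 (end of Jun, 30 days; 90 left).
−30 → May 31, 1613 (end of May, 31 days; 60 left).
−31 → Apr 30, 1613 (end of Apr, 30 days; 29 left).
−29 → Apr 1, 1613.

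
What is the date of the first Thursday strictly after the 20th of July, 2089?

Jul 20, 2089 is a Wednesday.
From Wednesday to the next Thursday is 1 day.
Jul 20, 2089 + 1 = Jul 21, 2089.

July 21, 2089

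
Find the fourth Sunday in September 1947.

September 1, 1947 is a Monday.
The first Sunday is therefore September 7 (6 days later).
The fourth Sunday is 7 + 3×7 = September 28.

September 28, 1947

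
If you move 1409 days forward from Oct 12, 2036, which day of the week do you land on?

First find the weekday of Oct 12, 2036. Doomsday rule: the anchor day for the 2000s is Tuesday. For year 36: 36÷12 = 3 r 0, and 0÷4 = 0, so 3+0+0 = 3.
Tuesday + 3 ≡ Friday — that's 2036's doomsday.
In October the doomsday date is Oct 10.
Oct 12 is 2 days after Oct 10; 2 mod 7 = 2, so Friday + 2 = Sunday.
1409 mod 7 = 2, so 1409 days after a Sunday is Sunday + 2 = Tuesday.

Tuesday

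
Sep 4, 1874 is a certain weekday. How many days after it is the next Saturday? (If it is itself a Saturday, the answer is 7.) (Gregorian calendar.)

Sep 4, 1874 is a Friday.
From Friday to the next Saturday is 1 day.

1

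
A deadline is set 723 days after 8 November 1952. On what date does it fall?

November 1, 1954

+365 (one year) → Nov 8, 1953 (358 left).
Nov has 30 days: +23 → Dec 1, 1953 (335 left).
Dec has 31 days: +31 → Jan 1, 1954 (304 left).
Jan has 31 days: +31 → Feb 1, 1954 (273 left).
Feb has 28 days: +28 → Mar 1, 1954 (245 left).
Mar has 31 days: +31 → Apr 1, 1954 (214 left).
Apr has 30 days: +30 → May 1, 1954 (184 left).
May has 31 days: +31 → Jun 1, 1954 (153 left).
Jun has 30 days: +30 → Jul 1, 1954 (123 left).
Jul has 31 days: +31 → Aug 1, 1954 (92 left).
Aug has 31 days: +31 → Sep 1, 1954 (61 left).
Sep has 30 days: +30 → Oct 1, 1954 (31 left).
Oct has 31 days: +31 → Nov 1, 1954 (0 left).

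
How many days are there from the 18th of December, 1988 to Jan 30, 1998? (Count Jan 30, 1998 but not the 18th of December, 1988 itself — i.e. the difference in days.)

Dec 18, 1988 → Dec 18, 1989: 365 days.
Dec 18, 1989 → Dec 18, 1990: 365 days.
Dec 18, 1990 → Dec 18, 1991: 365 days.
Dec 18, 1991 → Dec 18, 1992: 366 days (Feb 29, 1992 is in that span).
Dec 18, 1992 → Dec 18, 1993: 365 days.
Dec 18, 1993 → Dec 18, 1994: 365 days.
Dec 18, 1994 → Dec 18, 1995: 365 days.
Dec 18, 1995 → Dec 18, 1996: 366 days (Feb 29, 1996 is in that span).
Dec 18, 1996 → Dec 18, 1997: 365 days.
Dec 18, 1997 → Jan 18, 1998: 31 days (December has 31).
Jan 18, 1998 → Jan 30, 1998: 12 days.
Total: 3330 days.

3330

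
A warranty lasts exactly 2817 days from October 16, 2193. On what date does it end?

+365 (one year) → Oct 16, 2194 (2452 left).
+365 (one year) → Oct 16, 2195 (2087 left).
+366 (one year; includes Feb 29, 2196) → Oct 16, 2196 (1721 left).
+365 (one year) → Oct 16, 2197 (1356 left).
+365 (one year) → Oct 16, 2198 (991 left).
+365 (one year) → Oct 16, 2199 (626 left).
+365 (one year) → Oct 16, 2200 (261 left).
Oct has 31 days: +16 → Nov 1, 2200 (245 left).
Nov has 30 days: +30 → Dec 1, 2200 (215 left).
Dec has 31 days: +31 → Jan 1, 2201 (184 left).
Jan has 31 days: +31 → Feb 1, 2201 (153 left).
Feb has 28 days: +28 → Mar 1, 2201 (125 left).
Mar has 31 days: +31 → Apr 1, 2201 (94 left).
Apr has 30 days: +30 → May 1, 2201 (64 left).
May has 31 days: +31 → Jun 1, 2201 (33 left).
Jun has 30 days: +30 → Jul 1, 2201 (3 left).
+3 → Jul 4, 2201.

July 4, 2201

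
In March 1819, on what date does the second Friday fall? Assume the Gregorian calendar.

March 12, 1819

March 1, 1819 is a Monday.
The first Friday is therefore March 5 (4 days later).
The second Friday is 5 + 1×7 = March 12.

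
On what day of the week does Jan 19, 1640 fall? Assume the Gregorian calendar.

Doomsday rule: the anchor day for the 1600s is Tuesday. For year 40: 40÷12 = 3 r 4, and 4÷4 = 1, so 3+4+1 = 8.
Tuesday + 8 ≡ Wednesday — that's 1640's doomsday.
In January the doomsday date is Jan 4 (1640 is a leap year (divisible by 4)).
Jan 19 is 15 days after Jan 4; 15 mod 7 = 1, so Wednesday + 1 = Thursday.

Thursday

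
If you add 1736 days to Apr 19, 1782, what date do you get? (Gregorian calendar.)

+365 (one year) → Apr 19, 1783 (1371 left).
+366 (one year; includes Feb 29, 1784) → Apr 19, 1784 (1005 left).
+365 (one year) → Apr 19, 1785 (640 left).
+365 (one year) → Apr 19, 1786 (275 left).
Apr has 30 days: +12 → May 1, 1786 (263 left).
May has 31 days: +31 → Jun 1, 1786 (232 left).
Jun has 30 days: +30 → Jul 1, 1786 (202 left).
Jul has 31 days: +31 → Aug 1, 1786 (171 left).
Aug has 31 days: +31 → Sep 1, 1786 (140 left).
Sep has 30 days: +30 → Oct 1, 1786 (110 left).
Oct has 31 days: +31 → Nov 1, 1786 (79 left).
Nov has 30 days: +30 → Dec 1, 1786 (49 left).
Dec has 31 days: +31 → Jan 1, 1787 (18 left).
+18 → Jan 19, 1787.

January 19, 1787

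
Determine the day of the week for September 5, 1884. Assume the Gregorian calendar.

Doomsday rule: the anchor day for the 1800s is Friday. For year 84: 84÷12 = 7 r 0, and 0÷4 = 0, so 7+0+0 = 7.
Friday + 7 ≡ Friday — that's 1884's doomsday.
In September the doomsday date is Sep 5.
Sep 5 is the doomsday itself: Friday.

Friday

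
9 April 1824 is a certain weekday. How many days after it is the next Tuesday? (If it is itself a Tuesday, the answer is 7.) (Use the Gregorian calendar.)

4

Apr 9, 1824 is a Friday.
From Friday to the next Tuesday is 4 days.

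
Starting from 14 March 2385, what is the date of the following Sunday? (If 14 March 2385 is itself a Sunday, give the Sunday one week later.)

March 17, 2385

Mar 14, 2385 is a Thursday.
From Thursday to the next Sunday is 3 days.
Mar 14, 2385 + 3 = Mar 17, 2385.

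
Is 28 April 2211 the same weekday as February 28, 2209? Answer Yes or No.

From Feb 28, 2209 to Apr 28, 2211 is 789 days.
789 mod 7 = 5, so they are different weekdays.
(Feb 28, 2209 is a Tuesday; Apr 28, 2211 is a Sunday.)

No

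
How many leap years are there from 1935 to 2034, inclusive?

Multiples of 4 in [1935,2034]: 25.
Of those, multiples of 100: 1 (not leap unless ÷400).
Multiples of 400: 1.
Leap years = 25 − 1 + 1 = 25.

25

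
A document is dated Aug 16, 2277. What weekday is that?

Thursday

Doomsday rule: the anchor day for the 2200s is Friday. For year 77: 77÷12 = 6 r 5, and 5÷4 = 1, so 6+5+1 = 12.
Friday + 12 ≡ Wednesday — that's 2277's doomsday.
In August the doomsday date is Aug 8.
Aug 16 is 8 days after Aug 8; 8 mod 7 = 1, so Wednesday + 1 = Thursday.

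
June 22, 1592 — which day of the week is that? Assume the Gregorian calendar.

Monday

Doomsday rule: the anchor day for the 1500s is Wednesday. For year 92: 92÷12 = 7 r 8, and 8÷4 = 2, so 7+8+2 = 17.
Wednesday + 17 ≡ Saturday — that's 1592's doomsday.
In June the doomsday date is Jun 6.
Jun 22 is 16 days after Jun 6; 16 mod 7 = 2, so Saturday + 2 = Monday.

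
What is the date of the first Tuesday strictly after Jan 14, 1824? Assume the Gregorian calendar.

January 20, 1824

Jan 14, 1824 is a Wednesday.
From Wednesday to the next Tuesday is 6 days.
Jan 14, 1824 + 6 = Jan 20, 1824.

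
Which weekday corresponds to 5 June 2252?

Doomsday rule: the anchor day for the 2200s is Friday. For year 52: 52÷12 = 4 r 4, and 4÷4 = 1, so 4+4+1 = 9.
Friday + 9 ≡ Sunday — that's 2252's doomsday.
In June the doomsday date is Jun 6.
Jun 5 is 1 day before Jun 6; 1 mod 7 = 1, so Sunday − 1 = Saturday.

Saturday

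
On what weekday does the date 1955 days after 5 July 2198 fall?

Jul 5, 2198 is a Thursday.
1955 mod 7 = 2, so 1955 days after a Thursday is Thursday + 2 = Saturday.

Saturday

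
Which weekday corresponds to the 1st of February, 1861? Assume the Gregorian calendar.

Friday

January 1, 1861 is a Tuesday.
Jan 1, 1861 → Feb 1, 1861: 31 days.
Total: 31 days.
31 mod 7 = 3, so Tuesday + 3 = Friday.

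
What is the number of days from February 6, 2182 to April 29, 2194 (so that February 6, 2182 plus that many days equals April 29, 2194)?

Feb 6, 2182 → Feb 6, 2183: 365 days.
Feb 6, 2183 → Feb 6, 2184: 365 days.
Feb 6, 2184 → Feb 6, 2185: 366 days (Feb 29, 2184 is in that span).
Feb 6, 2185 → Feb 6, 2186: 365 days.
Feb 6, 2186 → Feb 6, 2187: 365 days.
Feb 6, 2187 → Feb 6, 2188: 365 days.
Feb 6, 2188 → Feb 6, 2189: 366 days (Feb 29, 2188 is in that span).
Feb 6, 2189 → Feb 6, 2190: 365 days.
Feb 6, 2190 → Feb 6, 2191: 365 days.
Feb 6, 2191 → Feb 6, 2192: 365 days.
Feb 6, 2192 → Feb 6, 2193: 366 days (Feb 29, 2192 is in that span).
Feb 6, 2193 → Feb 6, 2194: 365 days.
Feb 6, 2194 → Mar 6, 2194: 28 days (February has 28).
Mar 6, 2194 → Apr 6, 2194: 31 days (March has 31).
Apr 6, 2194 → Apr 29, 2194: 23 days.
Total: 4465 days.

4465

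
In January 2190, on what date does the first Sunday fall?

January 3, 2190

January 1, 2190 is a Friday.
The first Sunday is therefore January 3 (2 days later).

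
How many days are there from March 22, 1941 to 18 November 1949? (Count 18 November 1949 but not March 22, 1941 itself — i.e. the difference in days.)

3163

Mar 22, 1941 → Mar 22, 1942: 365 days.
Mar 22, 1942 → Mar 22, 1943: 365 days.
Mar 22, 1943 → Mar 22, 1944: 366 days (Feb 29, 1944 is in that span).
Mar 22, 1944 → Mar 22, 1945: 365 days.
Mar 22, 1945 → Mar 22, 1946: 365 days.
Mar 22, 1946 → Mar 22, 1947: 365 days.
Mar 22, 1947 → Mar 22, 1948: 366 days (Feb 29, 1948 is in that span).
Mar 22, 1948 → Mar 22, 1949: 365 days.
Mar 22, 1949 → Apr 22, 1949: 31 days (March has 31).
Apr 22, 1949 → May 22, 1949: 30 days (April has 30).
May 22, 1949 → Jun 22, 1949: 31 days (May has 31).
Jun 22, 1949 → Jul 22, 1949: 30 days (June has 30).
Jul 22, 1949 → Aug 22, 1949: 31 days (July has 31).
Aug 22, 1949 → Sep 22, 1949: 31 days (August has 31).
Sep 22, 1949 → Oct 22, 1949: 30 days (September has 30).
Oct 22, 1949 → Nov 18, 1949: 27 days.
Total: 3163 days.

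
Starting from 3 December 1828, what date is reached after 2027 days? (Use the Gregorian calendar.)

June 22, 1834

+365 (one year) → Dec 3, 1829 (1662 left).
+365 (one year) → Dec 3, 1830 (1297 left).
+365 (one year) → Dec 3, 1831 (932 left).
+366 (one year; includes Feb 29, 1832) → Dec 3, 1832 (566 left).
+365 (one year) → Dec 3, 1833 (201 left).
Dec has 31 days: +29 → Jan 1, 1834 (172 left).
Jan has 31 days: +31 → Feb 1, 1834 (141 left).
Feb has 28 days: +28 → Mar 1, 1834 (113 left).
Mar has 31 days: +31 → Apr 1, 1834 (82 left).
Apr has 30 days: +30 → May 1, 1834 (52 left).
May has 31 days: +31 → Jun 1, 1834 (21 left).
+21 → Jun 22, 1834.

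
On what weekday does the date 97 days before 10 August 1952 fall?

Monday

First find the weekday of Aug 10, 1952. Doomsday rule: the anchor day for the 1900s is Wednesday. For year 52: 52÷12 = 4 r 4, and 4÷4 = 1, so 4+4+1 = 9.
Wednesday + 9 ≡ Friday — that's 1952's doomsday.
In August the doomsday date is Aug 8.
Aug 10 is 2 days after Aug 8; 2 mod 7 = 2, so Friday + 2 = Sunday.
97 mod 7 = 6, so 97 days before a Sunday is Sunday − 6 = Monday.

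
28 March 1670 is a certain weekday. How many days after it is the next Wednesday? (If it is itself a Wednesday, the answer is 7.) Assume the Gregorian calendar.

Mar 28, 1670 is a Friday.
From Friday to the next Wednesday is 5 days.

5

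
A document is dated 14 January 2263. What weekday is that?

Wednesday

Doomsday rule: the anchor day for the 2200s is Friday. For year 63: 63÷12 = 5 r 3, and 3÷4 = 0, so 5+3+0 = 8.
Friday + 8 ≡ Saturday — that's 2263's doomsday.
In January the doomsday date is Jan 3 (2263 is not a leap year).
Jan 14 is 11 days after Jan 3; 11 mod 7 = 4, so Saturday + 4 = Wednesday.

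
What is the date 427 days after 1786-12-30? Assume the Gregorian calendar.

March 1, 1788

+365 (one year) → Dec 30, 1787 (62 left).
Dec has 31 days: +2 → Jan 1, 1788 (60 left).
Jan has 31 days: +31 → Feb 1, 1788 (29 left).
Feb has 29 days: +29 → Mar 1, 1788 (0 left).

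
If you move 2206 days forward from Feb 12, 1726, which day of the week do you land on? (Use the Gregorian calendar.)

First find the weekday of Feb 12, 1726. Doomsday rule: the anchor day for the 1700s is Sunday. For year 26: 26÷12 = 2 r 2, and 2÷4 = 0, so 2+2+0 = 4.
Sunday + 4 ≡ Thursday — that's 1726's doomsday.
In February the doomsday date is Feb 28 (1726 is not a leap year).
Feb 12 is 16 days before Feb 28; 16 mod 7 = 2, so Thursday − 2 = Tuesday.
2206 mod 7 = 1, so 2206 days after a Tuesday is Tuesday + 1 = Wednesday.

Wednesday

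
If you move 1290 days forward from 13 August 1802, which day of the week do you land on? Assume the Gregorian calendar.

Aug 13, 1802 is a Friday.
1290 mod 7 = 2, so 1290 days after a Friday is Friday + 2 = Sunday.

Sunday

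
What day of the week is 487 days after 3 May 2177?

First find the weekday of May 3, 2177. Doomsday rule: the anchor day for the 2100s is Sunday. For year 77: 77÷12 = 6 r 5, and 5÷4 = 1, so 6+5+1 = 12.
Sunday + 12 ≡ Friday — that's 2177's doomsday.
In May the doomsday date is May 9.
May 3 is 6 days before May 9; 6 mod 7 = 6, so Friday − 6 = Saturday.
487 mod 7 = 4, so 487 days after a Saturday is Saturday + 4 = Wednesday.

Wednesday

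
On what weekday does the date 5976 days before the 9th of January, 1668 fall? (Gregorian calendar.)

Wednesday

Jan 9, 1668 is a Monday.
5976 mod 7 = 5, so 5976 days before a Monday is Monday − 5 = Wednesday.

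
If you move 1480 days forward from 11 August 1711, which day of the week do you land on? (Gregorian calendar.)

First find the weekday of Aug 11, 1711. Doomsday rule: the anchor day for the 1700s is Sunday. For year 11: 11÷12 = 0 r 11, and 11÷4 = 2, so 0+11+2 = 13.
Sunday + 13 ≡ Saturday — that's 1711's doomsday.
In August the doomsday date is Aug 8.
Aug 11 is 3 days after Aug 8; 3 mod 7 = 3, so Saturday + 3 = Tuesday.
1480 mod 7 = 3, so 1480 days after a Tuesday is Tuesday + 3 = Friday.

Friday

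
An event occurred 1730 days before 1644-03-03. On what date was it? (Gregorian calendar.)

−366 (one year; includes Feb 29, 1644) → Mar 3, 1643 (1364 left).
−365 (one year) → Mar 3, 1642 (999 left).
−365 (one year) → Mar 3, 1641 (634 left).
−365 (one year) → Mar 3, 1640 (269 left).
−3 → Feb 29, 1640 (end of Feb, 29 days; 266 left).
−29 → Jan 31, 1640 (end of Jan, 31 days; 237 left).
−31 → Dec 31, 1639 (end of Dec, 31 days; 206 left).
−31 → Nov 30, 1639 (end of Nov, 30 days; 175 left).
−30 → Oct 31, 1639 (end of Oct, 31 days; 145 left).
−31 → Sep 30, 1639 (end of Sep, 30 days; 114 left).
−30 → Aug 31, 1639 (end of Aug, 31 days; 84 left).
−31 → Jul 31, 1639 (end of Jul, 31 days; 53 left).
−31 → Jun 30, 1639 (end of Jun, 30 days; 22 left).
−22 → Jun 8, 1639.

June 8, 1639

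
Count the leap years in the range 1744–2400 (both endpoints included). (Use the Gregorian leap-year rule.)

Multiples of 4 in [1744,2400]: 165.
Of those, multiples of 100: 7 (not leap unless ÷400).
Multiples of 400: 2.
Leap years = 165 − 7 + 2 = 160.

160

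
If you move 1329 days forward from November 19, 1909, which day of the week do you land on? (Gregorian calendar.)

Thursday

Nov 19, 1909 is a Friday.
1329 mod 7 = 6, so 1329 days after a Friday is Friday + 6 = Thursday.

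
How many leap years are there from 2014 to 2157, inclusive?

Multiples of 4 in [2014,2157]: 36.
Of those, multiples of 100: 1 (not leap unless ÷400).
Multiples of 400: 0.
Leap years = 36 − 1 + 0 = 35.

35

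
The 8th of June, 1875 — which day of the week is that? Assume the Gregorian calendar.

Tuesday

Doomsday rule: the anchor day for the 1800s is Friday. For year 75: 75÷12 = 6 r 3, and 3÷4 = 0, so 6+3+0 = 9.
Friday + 9 ≡ Sunday — that's 1875's doomsday.
In June the doomsday date is Jun 6.
Jun 8 is 2 days after Jun 6; 2 mod 7 = 2, so Sunday + 2 = Tuesday.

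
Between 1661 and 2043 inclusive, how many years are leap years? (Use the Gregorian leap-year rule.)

92

Multiples of 4 in [1661,2043]: 95.
Of those, multiples of 100: 4 (not leap unless ÷400).
Multiples of 400: 1.
Leap years = 95 − 4 + 1 = 92.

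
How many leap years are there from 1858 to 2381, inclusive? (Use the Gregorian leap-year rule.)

127

Multiples of 4 in [1858,2381]: 131.
Of those, multiples of 100: 5 (not leap unless ÷400).
Multiples of 400: 1.
Leap years = 131 − 5 + 1 = 127.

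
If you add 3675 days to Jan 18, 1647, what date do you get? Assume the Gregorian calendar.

February 9, 1657

+365 (one year) → Jan 18, 1648 (3310 left).
+366 (one year; includes Feb 29, 1648) → Jan 18, 1649 (2944 left).
+365 (one year) → Jan 18, 1650 (2579 left).
+365 (one year) → Jan 18, 1651 (2214 left).
+365 (one year) → Jan 18, 1652 (1849 left).
+366 (one year; includes Feb 29, 1652) → Jan 18, 1653 (1483 left).
+365 (one year) → Jan 18, 1654 (1118 left).
+365 (one year) → Jan 18, 1655 (753 left).
+365 (one year) → Jan 18, 1656 (388 left).
Jan has 31 days: +14 → Feb 1, 1656 (374 left).
Feb has 29 days: +29 → Mar 1, 1656 (345 left).
Mar has 31 days: +31 → Apr 1, 1656 (314 left).
Apr has 30 days: +30 → May 1, 1656 (284 left).
May has 31 days: +31 → Jun 1, 1656 (253 left).
Jun has 30 days: +30 → Jul 1, 1656 (223 left).
Jul has 31 days: +31 → Aug 1, 1656 (192 left).
Aug has 31 days: +31 → Sep 1, 1656 (161 left).
Sep has 30 days: +30 → Oct 1, 1656 (131 left).
Oct has 31 days: +31 → Nov 1, 1656 (100 left).
Nov has 30 days: +30 → Dec 1, 1656 (70 left).
Dec has 31 days: +31 → Jan 1, 1657 (39 left).
Jan has 31 days: +31 → Feb 1, 1657 (8 left).
+8 → Feb 9, 1657.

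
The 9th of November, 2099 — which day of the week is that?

Monday

Doomsday rule: the anchor day for the 2000s is Tuesday. For year 99: 99÷12 = 8 r 3, and 3÷4 = 0, so 8+3+0 = 11.
Tuesday + 11 ≡ Saturday — that's 2099's doomsday.
In November the doomsday date is Nov 7.
Nov 9 is 2 days after Nov 7; 2 mod 7 = 2, so Saturday + 2 = Monday.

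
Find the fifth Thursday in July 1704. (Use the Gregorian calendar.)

July 31, 1704

July 1, 1704 is a Tuesday.
The first Thursday is therefore July 3 (2 days later).
The fifth Thursday is 3 + 4×7 = July 31.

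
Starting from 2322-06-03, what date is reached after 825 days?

September 5, 2324

+365 (one year) → Jun 3, 2323 (460 left).
+366 (one year; includes Feb 29, 2324) → Jun 3, 2324 (94 left).
Jun has 30 days: +28 → Jul 1, 2324 (66 left).
Jul has 31 days: +31 → Aug 1, 2324 (35 left).
Aug has 31 days: +31 → Sep 1, 2324 (4 left).
+4 → Sep 5, 2324.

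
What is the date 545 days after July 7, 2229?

January 3, 2231

+365 (one year) → Jul 7, 2230 (180 left).
Jul has 31 days: +25 → Aug 1, 2230 (155 left).
Aug has 31 days: +31 → Sep 1, 2230 (124 left).
Sep has 30 days: +30 → Oct 1, 2230 (94 left).
Oct has 31 days: +31 → Nov 1, 2230 (63 left).
Nov has 30 days: +30 → Dec 1, 2230 (33 left).
Dec has 31 days: +31 → Jan 1, 2231 (2 left).
+2 → Jan 3, 2231.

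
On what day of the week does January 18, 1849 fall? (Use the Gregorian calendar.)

Thursday

Doomsday rule: the anchor day for the 1800s is Friday. For year 49: 49÷12 = 4 r 1, and 1÷4 = 0, so 4+1+0 = 5.
Friday + 5 ≡ Wednesday — that's 1849's doomsday.
In January the doomsday date is Jan 3 (1849 is not a leap year).
Jan 18 is 15 days after Jan 3; 15 mod 7 = 1, so Wednesday + 1 = Thursday.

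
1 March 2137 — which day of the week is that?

Friday

Doomsday rule: the anchor day for the 2100s is Sunday. For year 37: 37÷12 = 3 r 1, and 1÷4 = 0, so 3+1+0 = 4.
Sunday + 4 ≡ Thursday — that's 2137's doomsday.
In March the doomsday date is Mar 14.
Mar 1 is 13 days before Mar 14; 13 mod 7 = 6, so Thursday − 6 = Friday.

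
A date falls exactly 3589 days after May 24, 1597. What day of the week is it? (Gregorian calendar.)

First find the weekday of May 24, 1597. Doomsday rule: the anchor day for the 1500s is Wednesday. For year 97: 97÷12 = 8 r 1, and 1÷4 = 0, so 8+1+0 = 9.
Wednesday + 9 ≡ Friday — that's 1597's doomsday.
In May the doomsday date is May 9.
May 24 is 15 days after May 9; 15 mod 7 = 1, so Friday + 1 = Saturday.
3589 mod 7 = 5, so 3589 days after a Saturday is Saturday + 5 = Thursday.

Thursday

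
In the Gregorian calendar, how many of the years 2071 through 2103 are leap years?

Multiples of 4 in [2071,2103]: 8.
Of those, multiples of 100: 1 (not leap unless ÷400).
Multiples of 400: 0.
Leap years = 8 − 1 + 0 = 7.

7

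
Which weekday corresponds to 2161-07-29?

Wednesday

Doomsday rule: the anchor day for the 2100s is Sunday. For year 61: 61÷12 = 5 r 1, and 1÷4 = 0, so 5+1+0 = 6.
Sunday + 6 ≡ Saturday — that's 2161's doomsday.
In July the doomsday date is Jul 11.
Jul 29 is 18 days after Jul 11; 18 mod 7 = 4, so Saturday + 4 = Wednesday.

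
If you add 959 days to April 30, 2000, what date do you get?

December 15, 2002

+365 (one year) → Apr 30, 2001 (594 left).
+365 (one year) → Apr 30, 2002 (229 left).
Apr has 30 days: +1 → May 1, 2002 (228 left).
May has 31 days: +31 → Jun 1, 2002 (197 left).
Jun has 30 days: +30 → Jul 1, 2002 (167 left).
Jul has 31 days: +31 → Aug 1, 2002 (136 left).
Aug has 31 days: +31 → Sep 1, 2002 (105 left).
Sep has 30 days: +30 → Oct 1, 2002 (75 left).
Oct has 31 days: +31 → Nov 1, 2002 (44 left).
Nov has 30 days: +30 → Dec 1, 2002 (14 left).
+14 → Dec 15, 2002.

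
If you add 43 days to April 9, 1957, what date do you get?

Apr has 30 days: +22 → May 1, 1957 (21 left).
+21 → May 22, 1957.

May 22, 1957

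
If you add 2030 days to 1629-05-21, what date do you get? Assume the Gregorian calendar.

December 11, 1634

+365 (one year) → May 21, 1630 (1665 left).
+365 (one year) → May 21, 1631 (1300 left).
+366 (one year; includes Feb 29, 1632) → May 21, 1632 (934 left).
+365 (one year) → May 21, 1633 (569 left).
+365 (one year) → May 21, 1634 (204 left).
May has 31 days: +11 → Jun 1, 1634 (193 left).
Jun has 30 days: +30 → Jul 1, 1634 (163 left).
Jul has 31 days: +31 → Aug 1, 1634 (132 left).
Aug has 31 days: +31 → Sep 1, 1634 (101 left).
Sep has 30 days: +30 → Oct 1, 1634 (71 left).
Oct has 31 days: +31 → Nov 1, 1634 (40 left).
Nov has 30 days: +30 → Dec 1, 1634 (10 left).
+10 → Dec 11, 1634.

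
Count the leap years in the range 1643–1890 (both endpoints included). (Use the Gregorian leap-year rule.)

60

Multiples of 4 in [1643,1890]: 62.
Of those, multiples of 100: 2 (not leap unless ÷400).
Multiples of 400: 0.
Leap years = 62 − 2 + 0 = 60.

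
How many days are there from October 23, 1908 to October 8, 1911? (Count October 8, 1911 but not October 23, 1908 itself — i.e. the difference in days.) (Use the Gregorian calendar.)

Oct 23, 1908 → Oct 23, 1909: 365 days.
Oct 23, 1909 → Oct 23, 1910: 365 days.
Oct 23, 1910 → Nov 23, 1910: 31 days (October has 31).
Nov 23, 1910 → Dec 23, 1910: 30 days (November has 30).
Dec 23, 1910 → Jan 23, 1911: 31 days (December has 31).
Jan 23, 1911 → Feb 23, 1911: 31 days (January has 31).
Feb 23, 1911 → Mar 23, 1911: 28 days (February has 28).
Mar 23, 1911 → Apr 23, 1911: 31 days (March has 31).
Apr 23, 1911 → May 23, 1911: 30 days (April has 30).
May 23, 1911 → Jun 23, 1911: 31 days (May has 31).
Jun 23, 1911 → Jul 23, 1911: 30 days (June has 30).
Jul 23, 1911 → Aug 23, 1911: 31 days (July has 31).
Aug 23, 1911 → Sep 23, 1911: 31 days (August has 31).
Sep 23, 1911 → Oct 8, 1911: 15 days.
Total: 1080 days.

1080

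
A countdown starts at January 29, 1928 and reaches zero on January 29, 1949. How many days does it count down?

Jan 29, 1928 → Jan 29, 1929: 366 days (Feb 29, 1928 is in that span).
Jan 29, 1929 → Jan 29, 1930: 365 days.
Jan 29, 1930 → Jan 29, 1931: 365 days.
Jan 29, 1931 → Jan 29, 1932: 365 days.
Jan 29, 1932 → Jan 29, 1933: 366 days (Feb 29, 1932 is in that span).
Jan 29, 1933 → Jan 29, 1934: 365 days.
Jan 29, 1934 → Jan 29, 1935: 365 days.
Jan 29, 1935 → Jan 29, 1936: 365 days.
Jan 29, 1936 → Jan 29, 1937: 366 days (Feb 29, 1936 is in that span).
Jan 29, 1937 → Jan 29, 1938: 365 days.
Jan 29, 1938 → Jan 29, 1939: 365 days.
Jan 29, 1939 → Jan 29, 1940: 365 days.
Jan 29, 1940 → Jan 29, 1941: 366 days (Feb 29, 1940 is in that span).
Jan 29, 1941 → Jan 29, 1942: 365 days.
Jan 29, 1942 → Jan 29, 1943: 365 days.
Jan 29, 1943 → Jan 29, 1944: 365 days.
Jan 29, 1944 → Jan 29, 1945: 366 days (Feb 29, 1944 is in that span).
Jan 29, 1945 → Jan 29, 1946: 365 days.
Jan 29, 1946 → Jan 29, 1947: 365 days.
Jan 29, 1947 → Jan 29, 1948: 365 days.
Jan 29, 1948 → Feb 29, 1948: 31 days (January has 31).
Feb 29, 1948 → Mar 29, 1948: 29 days (February has 29).
Mar 29, 1948 → Apr 29, 1948: 31 days (March has 31).
Apr 29, 1948 → May 29, 1948: 30 days (April has 30).
May 29, 1948 → Jun 29, 1948: 31 days (May has 31).
Jun 29, 1948 → Jul 29, 1948: 30 days (June has 30).
Jul 29, 1948 → Aug 29, 1948: 31 days (July has 31).
Aug 29, 1948 → Sep 29, 1948: 31 days (August has 31).
Sep 29, 1948 → Oct 29, 1948: 30 days (September has 30).
Oct 29, 1948 → Nov 29, 1948: 31 days (October has 31).
Nov 29, 1948 → Dec 29, 1948: 30 days (November has 30).
Dec 29, 1948 → Jan 29, 1949: 31 days.
Total: 7671 days.

7671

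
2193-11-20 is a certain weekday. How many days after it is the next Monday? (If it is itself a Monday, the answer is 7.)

Nov 20, 2193 is a Wednesday.
From Wednesday to the next Monday is 5 days.

5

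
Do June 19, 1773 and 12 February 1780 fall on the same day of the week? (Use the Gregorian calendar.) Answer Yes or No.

Yes

From Jun 19, 1773 to Feb 12, 1780 is 2429 days.
2429 mod 7 = 0, so they are the same weekday.
(Jun 19, 1773 is a Saturday; Feb 12, 1780 is a Saturday.)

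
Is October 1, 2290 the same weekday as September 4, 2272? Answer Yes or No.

From Sep 4, 2272 to Oct 1, 2290 is 6601 days.
6601 mod 7 = 0, so they are the same weekday.
(Sep 4, 2272 is a Wednesday; Oct 1, 2290 is a Wednesday.)

Yes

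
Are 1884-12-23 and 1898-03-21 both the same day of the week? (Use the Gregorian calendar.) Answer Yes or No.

From Dec 23, 1884 to Mar 21, 1898 is 4836 days.
4836 mod 7 = 6, so they are different weekdays.
(Dec 23, 1884 is a Tuesday; Mar 21, 1898 is a Monday.)

No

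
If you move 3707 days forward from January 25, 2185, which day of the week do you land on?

First find the weekday of Jan 25, 2185. Doomsday rule: the anchor day for the 2100s is Sunday. For year 85: 85÷12 = 7 r 1, and 1÷4 = 0, so 7+1+0 = 8.
Sunday + 8 ≡ Monday — that's 2185's doomsday.
In January the doomsday date is Jan 3 (2185 is not a leap year).
Jan 25 is 22 days after Jan 3; 22 mod 7 = 1, so Monday + 1 = Tuesday.
3707 mod 7 = 4, so 3707 days after a Tuesday is Tuesday + 4 = Saturday.

Saturday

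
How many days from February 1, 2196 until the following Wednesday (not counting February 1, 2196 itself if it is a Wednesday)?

Feb 1, 2196 is a Monday.
From Monday to the next Wednesday is 2 days.

2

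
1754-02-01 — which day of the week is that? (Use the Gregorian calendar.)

Doomsday rule: the anchor day for the 1700s is Sunday. For year 54: 54÷12 = 4 r 6, and 6÷4 = 1, so 4+6+1 = 11.
Sunday + 11 ≡ Thursday — that's 1754's doomsday.
In February the doomsday date is Feb 28 (1754 is not a leap year).
Feb 1 is 27 days before Feb 28; 27 mod 7 = 6, so Thursday − 6 = Friday.

Friday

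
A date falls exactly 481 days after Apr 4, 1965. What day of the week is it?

Friday

First find the weekday of Apr 4, 1965. Doomsday rule: the anchor day for the 1900s is Wednesday. For year 65: 65÷12 = 5 r 5, and 5÷4 = 1, so 5+5+1 = 11.
Wednesday + 11 ≡ Sunday — that's 1965's doomsday.
In April the doomsday date is Apr 4.
Apr 4 is the doomsday itself: Sunday.
481 mod 7 = 5, so 481 days after a Sunday is Sunday + 5 = Friday.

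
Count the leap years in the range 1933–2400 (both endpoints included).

114

Multiples of 4 in [1933,2400]: 117.
Of those, multiples of 100: 5 (not leap unless ÷400).
Multiples of 400: 2.
Leap years = 117 − 5 + 2 = 114.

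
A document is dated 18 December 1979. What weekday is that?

Tuesday

Doomsday rule: the anchor day for the 1900s is Wednesday. For year 79: 79÷12 = 6 r 7, and 7÷4 = 1, so 6+7+1 = 14.
Wednesday + 14 ≡ Wednesday — that's 1979's doomsday.
In December the doomsday date is Dec 12.
Dec 18 is 6 days after Dec 12; 6 mod 7 = 6, so Wednesday + 6 = Tuesday.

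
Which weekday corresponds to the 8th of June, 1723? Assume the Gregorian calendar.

Tuesday

Doomsday rule: the anchor day for the 1700s is Sunday. For year 23: 23÷12 = 1 r 11, and 11÷4 = 2, so 1+11+2 = 14.
Sunday + 14 ≡ Sunday — that's 1723's doomsday.
In June the doomsday date is Jun 6.
Jun 8 is 2 days after Jun 6; 2 mod 7 = 2, so Sunday + 2 = Tuesday.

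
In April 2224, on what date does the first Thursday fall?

April 1, 2224

April 1, 2224 is a Thursday.
The first Thursday is therefore April 1 (same day).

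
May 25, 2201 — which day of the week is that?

Monday

Doomsday rule: the anchor day for the 2200s is Friday. For year 01: 1÷12 = 0 r 1, and 1÷4 = 0, so 0+1+0 = 1.
Friday + 1 ≡ Saturday — that's 2201's doomsday.
In May the doomsday date is May 9.
May 25 is 16 days after May 9; 16 mod 7 = 2, so Saturday + 2 = Monday.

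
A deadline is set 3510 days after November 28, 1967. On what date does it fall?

July 8, 1977

+366 (one year; includes Feb 29, 1968) → Nov 28, 1968 (3144 left).
+365 (one year) → Nov 28, 1969 (2779 left).
+365 (one year) → Nov 28, 1970 (2414 left).
+365 (one year) → Nov 28, 1971 (2049 left).
+366 (one year; includes Feb 29, 1972) → Nov 28, 1972 (1683 left).
+365 (one year) → Nov 28, 1973 (1318 left).
+365 (one year) → Nov 28, 1974 (953 left).
+365 (one year) → Nov 28, 1975 (588 left).
+366 (one year; includes Feb 29, 1976) → Nov 28, 1976 (222 left).
Nov has 30 days: +3 → Dec 1, 1976 (219 left).
Dec has 31 days: +31 → Jan 1, 1977 (188 left).
Jan has 31 days: +31 → Feb 1, 1977 (157 left).
Feb has 28 days: +28 → Mar 1, 1977 (129 left).
Mar has 31 days: +31 → Apr 1, 1977 (98 left).
Apr has 30 days: +30 → May 1, 1977 (68 left).
May has 31 days: +31 → Jun 1, 1977 (37 left).
Jun has 30 days: +30 → Jul 1, 1977 (7 left).
+7 → Jul 8, 1977.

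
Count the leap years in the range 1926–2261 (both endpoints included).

82

Multiples of 4 in [1926,2261]: 84.
Of those, multiples of 100: 3 (not leap unless ÷400).
Multiples of 400: 1.
Leap years = 84 − 3 + 1 = 82.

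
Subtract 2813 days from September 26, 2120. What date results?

January 13, 2113

−366 (one year; includes Feb 29, 2120) → Sep 26, 2119 (2447 left).
−365 (one year) → Sep 26, 2118 (2082 left).
−365 (one year) → Sep 26, 2117 (1717 left).
−365 (one year) → Sep 26, 2116 (1352 left).
−366 (one year; includes Feb 29, 2116) → Sep 26, 2115 (986 left).
−365 (one year) → Sep 26, 2114 (621 left).
−365 (one year) → Sep 26, 2113 (256 left).
−26 → Aug 31, 2113 (end of Aug, 31 days; 230 left).
−31 → Jul 31, 2113 (end of Jul, 31 days; 199 left).
−31 → Jun 30, 2113 (end of Jun, 30 days; 168 left).
−30 → May 31, 2113 (end of May, 31 days; 138 left).
−31 → Apr 30, 2113 (end of Apr, 30 days; 107 left).
−30 → Mar 31, 2113 (end of Mar, 31 days; 77 left).
−31 → Feb 28, 2113 (end of Feb, 28 days; 46 left).
−28 → Jan 31, 2113 (end of Jan, 31 days; 18 left).
−18 → Jan 13, 2113.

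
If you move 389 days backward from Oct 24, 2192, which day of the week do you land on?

Saturday

First find the weekday of Oct 24, 2192. Doomsday rule: the anchor day for the 2100s is Sunday. For year 92: 92÷12 = 7 r 8, and 8÷4 = 2, so 7+8+2 = 17.
Sunday + 17 ≡ Wednesday — that's 2192's doomsday.
In October the doomsday date is Oct 10.
Oct 24 is 14 days after Oct 10; 14 mod 7 = 0, so Wednesday + 0 = Wednesday.
389 mod 7 = 4, so 389 days before a Wednesday is Wednesday − 4 = Saturday.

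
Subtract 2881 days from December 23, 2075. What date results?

February 2, 2068

−365 (one year) → Dec 23, 2074 (2516 left).
−365 (one year) → Dec 23, 2073 (2151 left).
−365 (one year) → Dec 23, 2072 (1786 left).
−366 (one year; includes Feb 29, 2072) → Dec 23, 2071 (1420 left).
−365 (one year) → Dec 23, 2070 (1055 left).
−365 (one year) → Dec 23, 2069 (690 left).
−365 (one year) → Dec 23, 2068 (325 left).
−23 → Nov 30, 2068 (end of Nov, 30 days; 302 left).
−30 → Oct 31, 2068 (end of Oct, 31 days; 272 left).
−31 → Sep 30, 2068 (end of Sep, 30 days; 241 left).
−30 → Aug 31, 2068 (end of Aug, 31 days; 211 left).
−31 → Jul 31, 2068 (end of Jul, 31 days; 180 left).
−31 → Jun 30, 2068 (end of Jun, 30 days; 149 left).
−30 → May 31, 2068 (end of May, 31 days; 119 left).
−31 → Apr 30, 2068 (end of Apr, 30 days; 88 left).
−30 → Mar 31, 2068 (end of Mar, 31 days; 58 left).
−31 → Feb 29, 2068 (end of Feb, 29 days; 27 left).
−27 → Feb 2, 2068.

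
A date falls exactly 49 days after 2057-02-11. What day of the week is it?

Sunday

First find the weekday of Feb 11, 2057. Doomsday rule: the anchor day for the 2000s is Tuesday. For year 57: 57÷12 = 4 r 9, and 9÷4 = 2, so 4+9+2 = 15.
Tuesday + 15 ≡ Wednesday — that's 2057's doomsday.
In February the doomsday date is Feb 28 (2057 is not a leap year).
Feb 11 is 17 days before Feb 28; 17 mod 7 = 3, so Wednesday − 3 = Sunday.
49 mod 7 = 0, so 49 days after a Sunday is Sunday + 0 = Sunday.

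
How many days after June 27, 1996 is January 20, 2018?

7877

Jun 27, 1996 → Jun 27, 1997: 365 days.
Jun 27, 1997 → Jun 27, 1998: 365 days.
Jun 27, 1998 → Jun 27, 1999: 365 days.
Jun 27, 1999 → Jun 27, 2000: 366 days (Feb 29, 2000 is in that span).
Jun 27, 2000 → Jun 27, 2001: 365 days.
Jun 27, 2001 → Jun 27, 2002: 365 days.
Jun 27, 2002 → Jun 27, 2003: 365 days.
Jun 27, 2003 → Jun 27, 2004: 366 days (Feb 29, 2004 is in that span).
Jun 27, 2004 → Jun 27, 2005: 365 days.
Jun 27, 2005 → Jun 27, 2006: 365 days.
Jun 27, 2006 → Jun 27, 2007: 365 days.
Jun 27, 2007 → Jun 27, 2008: 366 days (Feb 29, 2008 is in that span).
Jun 27, 2008 → Jun 27, 2009: 365 days.
Jun 27, 2009 → Jun 27, 2010: 365 days.
Jun 27, 2010 → Jun 27, 2011: 365 days.
Jun 27, 2011 → Jun 27, 2012: 366 days (Feb 29, 2012 is in that span).
Jun 27, 2012 → Jun 27, 2013: 365 days.
Jun 27, 2013 → Jun 27, 2014: 365 days.
Jun 27, 2014 → Jun 27, 2015: 365 days.
Jun 27, 2015 → Jun 27, 2016: 366 days (Feb 29, 2016 is in that span).
Jun 27, 2016 → Jun 27, 2017: 365 days.
Jun 27, 2017 → Jul 27, 2017: 30 days (June has 30).
Jul 27, 2017 → Aug 27, 2017: 31 days (July has 31).
Aug 27, 2017 → Sep 27, 2017: 31 days (August has 31).
Sep 27, 2017 → Oct 27, 2017: 30 days (September has 30).
Oct 27, 2017 → Nov 27, 2017: 31 days (October has 31).
Nov 27, 2017 → Dec 27, 2017: 30 days (November has 30).
Dec 27, 2017 → Jan 20, 2018: 24 days.
Total: 7877 days.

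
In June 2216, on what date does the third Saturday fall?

June 15, 2216

June 1, 2216 is a Saturday.
The first Saturday is therefore June 1 (same day).
The third Saturday is 1 + 2×7 = June 15.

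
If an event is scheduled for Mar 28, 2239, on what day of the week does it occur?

Thursday

Doomsday rule: the anchor day for the 2200s is Friday. For year 39: 39÷12 = 3 r 3, and 3÷4 = 0, so 3+3+0 = 6.
Friday + 6 ≡ Thursday — that's 2239's doomsday.
In March the doomsday date is Mar 14.
Mar 28 is 14 days after Mar 14; 14 mod 7 = 0, so Thursday + 0 = Thursday.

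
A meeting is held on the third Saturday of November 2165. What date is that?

November 1, 2165 is a Friday.
The first Saturday is therefore November 2 (1 days later).
The third Saturday is 2 + 2×7 = November 16.

November 16, 2165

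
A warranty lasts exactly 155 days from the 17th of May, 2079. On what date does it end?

October 19, 2079

May has 31 days: +15 → Jun 1, 2079 (140 left).
Jun has 30 days: +30 → Jul 1, 2079 (110 left).
Jul has 31 days: +31 → Aug 1, 2079 (79 left).
Aug has 31 days: +31 → Sep 1, 2079 (48 left).
Sep has 30 days: +30 → Oct 1, 2079 (18 left).
+18 → Oct 19, 2079.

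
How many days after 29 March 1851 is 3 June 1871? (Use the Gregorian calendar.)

Mar 29, 1851 → Mar 29, 1852: 366 days (Feb 29, 1852 is in that span).
Mar 29, 1852 → Mar 29, 1853: 365 days.
Mar 29, 1853 → Mar 29, 1854: 365 days.
Mar 29, 1854 → Mar 29, 1855: 365 days.
Mar 29, 1855 → Mar 29, 1856: 366 days (Feb 29, 1856 is in that span).
Mar 29, 1856 → Mar 29, 1857: 365 days.
Mar 29, 1857 → Mar 29, 1858: 365 days.
Mar 29, 1858 → Mar 29, 1859: 365 days.
Mar 29, 1859 → Mar 29, 1860: 366 days (Feb 29, 1860 is in that span).
Mar 29, 1860 → Mar 29, 1861: 365 days.
Mar 29, 1861 → Mar 29, 1862: 365 days.
Mar 29, 1862 → Mar 29, 1863: 365 days.
Mar 29, 1863 → Mar 29, 1864: 366 days (Feb 29, 1864 is in that span).
Mar 29, 1864 → Mar 29, 1865: 365 days.
Mar 29, 1865 → Mar 29, 1866: 365 days.
Mar 29, 1866 → Mar 29, 1867: 365 days.
Mar 29, 1867 → Mar 29, 1868: 366 days (Feb 29, 1868 is in that span).
Mar 29, 1868 → Mar 29, 1869: 365 days.
Mar 29, 1869 → Mar 29, 1870: 365 days.
Mar 29, 1870 → Mar 29, 1871: 365 days.
Mar 29, 1871 → Apr 29, 1871: 31 days (March has 31).
Apr 29, 1871 → May 29, 1871: 30 days (April has 30).
May 29, 1871 → Jun 3, 1871: 5 days.
Total: 7371 days.

7371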